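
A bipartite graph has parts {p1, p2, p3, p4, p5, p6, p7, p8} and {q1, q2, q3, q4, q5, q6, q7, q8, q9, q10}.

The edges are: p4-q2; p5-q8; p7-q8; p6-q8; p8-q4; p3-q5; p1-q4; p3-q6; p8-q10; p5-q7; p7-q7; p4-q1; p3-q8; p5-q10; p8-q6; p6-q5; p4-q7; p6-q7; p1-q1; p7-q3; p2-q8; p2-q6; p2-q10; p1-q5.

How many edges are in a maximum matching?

For example, pair p1–q4, p2–q8, p3–q5, p4–q2, p5–q10, p6–q7, p7–q3, p8–q6.
All 8 left vertices are matched, so no larger matching exists.

8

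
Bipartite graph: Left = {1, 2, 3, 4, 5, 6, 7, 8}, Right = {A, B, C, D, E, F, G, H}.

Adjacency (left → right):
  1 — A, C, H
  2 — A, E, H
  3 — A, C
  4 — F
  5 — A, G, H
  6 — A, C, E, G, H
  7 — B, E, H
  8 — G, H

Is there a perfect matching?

The set {1, 2, 3, 5, 6, 8} has only 5 neighbours ({A, C, E, G, H}), so by Hall's theorem at most 7 of the 8 left vertices can be matched.
Hence no matching covers every left vertex.

No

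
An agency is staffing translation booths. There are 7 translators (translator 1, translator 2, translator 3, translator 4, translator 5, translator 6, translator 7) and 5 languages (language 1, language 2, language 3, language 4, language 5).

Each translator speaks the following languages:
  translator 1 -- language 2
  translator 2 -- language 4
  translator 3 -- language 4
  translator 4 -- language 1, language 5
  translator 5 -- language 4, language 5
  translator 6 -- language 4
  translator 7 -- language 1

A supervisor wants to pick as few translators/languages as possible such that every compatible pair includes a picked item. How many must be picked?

4

{translator 1, language 1, language 4, language 5} is a vertex cover of size 4: every edge has an endpoint in this set.
No smaller cover exists because translator 1–language 2, translator 2–language 4, translator 4–language 1, translator 5–language 5 is a matching of size 4, and a cover must include an endpoint of each of these disjoint edges (König's theorem).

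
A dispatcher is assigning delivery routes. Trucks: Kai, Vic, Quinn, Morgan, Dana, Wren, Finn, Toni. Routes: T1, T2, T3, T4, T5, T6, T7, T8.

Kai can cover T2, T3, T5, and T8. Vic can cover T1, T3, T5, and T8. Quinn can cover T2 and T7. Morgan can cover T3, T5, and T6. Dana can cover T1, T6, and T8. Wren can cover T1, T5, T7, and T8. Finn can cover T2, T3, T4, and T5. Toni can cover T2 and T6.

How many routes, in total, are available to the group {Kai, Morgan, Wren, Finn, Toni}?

The union of neighbours of {Kai, Morgan, Wren, Finn, Toni} is {T1, T2, T3, T4, T5, T6, T7, T8}, which has 8 elements.
Since |N(S)| = 8 ≥ |S| = 5, Hall's condition holds for this subset.

8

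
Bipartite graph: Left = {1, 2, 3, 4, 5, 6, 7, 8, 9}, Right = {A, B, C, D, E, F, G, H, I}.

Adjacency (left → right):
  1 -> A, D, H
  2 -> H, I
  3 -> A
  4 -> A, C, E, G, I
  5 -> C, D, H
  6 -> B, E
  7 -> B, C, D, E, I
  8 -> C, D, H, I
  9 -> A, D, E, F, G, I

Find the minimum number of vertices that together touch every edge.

9

{1, 2, 3, 4, 5, 6, 7, 8, 9} is a vertex cover of size 9: every edge has an endpoint in this set.
No smaller cover exists because 1–H, 2–I, 3–A, 4–G, 5–D, 6–B, 7–E, 8–C, 9–F is a matching of size 9, and a cover must include an endpoint of each of these disjoint edges (König's theorem).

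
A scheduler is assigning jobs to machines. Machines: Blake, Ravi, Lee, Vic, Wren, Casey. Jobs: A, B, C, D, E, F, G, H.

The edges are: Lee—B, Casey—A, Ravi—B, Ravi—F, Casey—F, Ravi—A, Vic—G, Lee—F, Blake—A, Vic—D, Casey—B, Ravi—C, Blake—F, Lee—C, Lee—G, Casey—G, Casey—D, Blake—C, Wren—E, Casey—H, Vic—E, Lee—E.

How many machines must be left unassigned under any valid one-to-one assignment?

0

One maximum matching: Blake-C, Ravi-F, Lee-B, Vic-D, Wren-E, Casey-G.
All 6 machines are matched, so no larger matching exists.
That matches 6 of the 6, leaving 0 unmatched; no matching can do better.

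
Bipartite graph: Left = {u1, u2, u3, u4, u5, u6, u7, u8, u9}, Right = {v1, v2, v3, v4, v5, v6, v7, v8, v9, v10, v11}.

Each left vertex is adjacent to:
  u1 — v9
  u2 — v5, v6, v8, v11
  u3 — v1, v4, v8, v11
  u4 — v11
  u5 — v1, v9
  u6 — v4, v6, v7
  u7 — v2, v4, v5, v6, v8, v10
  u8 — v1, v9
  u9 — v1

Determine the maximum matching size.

7

One maximum matching: u1–v9, u2–v8, u3–v4, u4–v11, u5–v1, u6–v6, u7–v10.
The set {u1, u5, u8, u9} has only 2 neighbours ({v1, v9}), so by Hall's theorem at most 7 of the 9 left vertices can be matched.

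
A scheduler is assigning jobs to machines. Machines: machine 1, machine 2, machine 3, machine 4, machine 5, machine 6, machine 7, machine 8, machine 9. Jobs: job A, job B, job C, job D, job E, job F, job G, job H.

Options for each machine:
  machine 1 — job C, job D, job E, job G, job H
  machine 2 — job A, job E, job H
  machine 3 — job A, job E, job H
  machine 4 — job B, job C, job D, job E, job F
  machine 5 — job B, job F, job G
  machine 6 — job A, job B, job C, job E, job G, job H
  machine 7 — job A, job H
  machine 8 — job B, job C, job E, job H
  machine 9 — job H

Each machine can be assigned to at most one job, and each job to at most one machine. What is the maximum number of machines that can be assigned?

A valid assignment of size 8: machine 1–job C, machine 2–job H, machine 3–job E, machine 4–job D, machine 5–job F, machine 6–job G, machine 7–job A, machine 8–job B.
The set {machine 2, machine 3, machine 7, machine 9} has only 3 neighbours ({job A, job E, job H}), so by Hall's theorem at most 8 of the 9 machines can be matched.

8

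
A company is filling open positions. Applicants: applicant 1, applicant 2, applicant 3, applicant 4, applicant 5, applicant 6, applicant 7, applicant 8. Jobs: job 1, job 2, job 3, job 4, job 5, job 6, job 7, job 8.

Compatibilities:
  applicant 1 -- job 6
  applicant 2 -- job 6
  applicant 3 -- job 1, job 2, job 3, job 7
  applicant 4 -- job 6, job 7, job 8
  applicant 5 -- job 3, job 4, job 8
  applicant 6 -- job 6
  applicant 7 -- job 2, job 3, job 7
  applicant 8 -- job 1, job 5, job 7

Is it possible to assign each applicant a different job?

The set {applicant 1, applicant 2, applicant 6} has only 1 neighbour ({job 6}), so by Hall's theorem at most 6 of the 8 applicants can be matched.
Hence no matching covers every applicant.

No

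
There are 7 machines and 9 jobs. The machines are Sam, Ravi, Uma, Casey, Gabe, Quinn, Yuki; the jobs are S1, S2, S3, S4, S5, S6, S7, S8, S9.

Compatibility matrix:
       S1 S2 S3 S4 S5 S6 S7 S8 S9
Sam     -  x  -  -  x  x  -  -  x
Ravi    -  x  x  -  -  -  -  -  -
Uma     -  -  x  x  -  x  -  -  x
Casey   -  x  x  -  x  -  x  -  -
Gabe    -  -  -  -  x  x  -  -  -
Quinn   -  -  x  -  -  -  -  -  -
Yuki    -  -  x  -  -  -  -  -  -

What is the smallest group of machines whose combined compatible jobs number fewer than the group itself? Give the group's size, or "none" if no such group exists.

Take S = {Quinn, Yuki}. Its neighbourhood is {S3}, so |N(S)| = 1 < |S| = 2.
No single vertex violates Hall's condition since each has at least one neighbour, so 2 is the minimum.

2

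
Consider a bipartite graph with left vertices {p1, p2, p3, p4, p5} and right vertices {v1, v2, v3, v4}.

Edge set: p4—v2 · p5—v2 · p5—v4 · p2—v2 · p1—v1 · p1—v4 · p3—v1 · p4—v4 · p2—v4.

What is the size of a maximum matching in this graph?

A valid assignment of size 3: p1-v4, p2-v2, p3-v1.
The set {p1, p2, p3, p4, p5} has only 3 neighbours ({v1, v2, v4}), so by Hall's theorem at most 3 of the 5 left vertices can be matched.

3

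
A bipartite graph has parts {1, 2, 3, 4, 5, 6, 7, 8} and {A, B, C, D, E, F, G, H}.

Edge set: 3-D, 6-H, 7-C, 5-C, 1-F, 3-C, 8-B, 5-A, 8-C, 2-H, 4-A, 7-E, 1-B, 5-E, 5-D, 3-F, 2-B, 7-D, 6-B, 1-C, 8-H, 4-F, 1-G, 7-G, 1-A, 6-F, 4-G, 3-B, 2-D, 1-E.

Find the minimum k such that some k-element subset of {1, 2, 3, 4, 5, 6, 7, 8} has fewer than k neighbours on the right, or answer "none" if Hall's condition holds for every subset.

none

A matching saturating every left vertex exists, for instance 1→A, 2→H, 3→C, 4→G, 5→E, 6→F, 7→D, 8→B.
By Hall's marriage theorem, this means |N(S)| ≥ |S| for every subset S, so no violating subset exists.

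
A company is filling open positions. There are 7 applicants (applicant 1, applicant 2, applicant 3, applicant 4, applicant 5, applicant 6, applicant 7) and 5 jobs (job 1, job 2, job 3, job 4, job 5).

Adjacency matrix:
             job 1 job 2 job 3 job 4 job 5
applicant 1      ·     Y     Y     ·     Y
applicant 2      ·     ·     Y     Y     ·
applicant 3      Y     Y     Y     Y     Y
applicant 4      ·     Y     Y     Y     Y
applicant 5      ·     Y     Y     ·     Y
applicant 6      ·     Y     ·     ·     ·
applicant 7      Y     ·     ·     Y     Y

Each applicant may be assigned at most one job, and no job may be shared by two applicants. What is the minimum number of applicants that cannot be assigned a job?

2

One maximum matching: applicant 1→job 3, applicant 2→job 4, applicant 3→job 1, applicant 4→job 5, applicant 5→job 2.
The set {applicant 1, applicant 2, applicant 3, applicant 4, applicant 5, applicant 6, applicant 7} has only 5 neighbours ({job 1, job 2, job 3, job 4, job 5}), so by Hall's theorem at most 5 of the 7 applicants can be matched.
That matches 5 of the 7, leaving 2 unmatched; no matching can do better.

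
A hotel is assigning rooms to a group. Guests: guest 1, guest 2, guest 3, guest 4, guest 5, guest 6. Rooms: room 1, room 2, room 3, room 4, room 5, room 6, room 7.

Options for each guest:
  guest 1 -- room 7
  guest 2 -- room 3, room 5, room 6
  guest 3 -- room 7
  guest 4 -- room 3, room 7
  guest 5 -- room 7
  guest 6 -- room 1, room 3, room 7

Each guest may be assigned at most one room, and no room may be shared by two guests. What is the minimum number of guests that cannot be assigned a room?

For example, pair guest 1-room 7, guest 2-room 6, guest 4-room 3, guest 6-room 1.
The set {guest 1, guest 3, guest 5} has only 1 neighbour ({room 7}), so by Hall's theorem at most 4 of the 6 guests can be matched.
That matches 4 of the 6, leaving 2 unmatched; no matching can do better.

2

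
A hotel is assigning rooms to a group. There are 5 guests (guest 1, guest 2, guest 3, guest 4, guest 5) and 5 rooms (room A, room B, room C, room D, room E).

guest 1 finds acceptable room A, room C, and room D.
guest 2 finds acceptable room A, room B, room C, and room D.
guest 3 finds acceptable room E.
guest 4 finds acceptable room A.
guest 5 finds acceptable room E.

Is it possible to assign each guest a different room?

No

The set {guest 3, guest 5} has only 1 neighbour ({room E}), so by Hall's theorem at most 4 of the 5 guests can be matched.
Hence no matching covers every guest.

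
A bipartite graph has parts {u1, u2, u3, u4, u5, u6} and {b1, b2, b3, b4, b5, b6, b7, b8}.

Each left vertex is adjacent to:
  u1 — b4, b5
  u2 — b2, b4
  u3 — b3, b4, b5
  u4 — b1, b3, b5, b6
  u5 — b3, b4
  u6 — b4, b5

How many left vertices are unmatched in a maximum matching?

One maximum matching: u1-b5, u2-b2, u3-b4, u4-b6, u5-b3.
The set {u1, u3, u5, u6} has only 3 neighbours ({b3, b4, b5}), so by Hall's theorem at most 5 of the 6 left vertices can be matched.
That matches 5 of the 6, leaving 1 unmatched; no matching can do better.

1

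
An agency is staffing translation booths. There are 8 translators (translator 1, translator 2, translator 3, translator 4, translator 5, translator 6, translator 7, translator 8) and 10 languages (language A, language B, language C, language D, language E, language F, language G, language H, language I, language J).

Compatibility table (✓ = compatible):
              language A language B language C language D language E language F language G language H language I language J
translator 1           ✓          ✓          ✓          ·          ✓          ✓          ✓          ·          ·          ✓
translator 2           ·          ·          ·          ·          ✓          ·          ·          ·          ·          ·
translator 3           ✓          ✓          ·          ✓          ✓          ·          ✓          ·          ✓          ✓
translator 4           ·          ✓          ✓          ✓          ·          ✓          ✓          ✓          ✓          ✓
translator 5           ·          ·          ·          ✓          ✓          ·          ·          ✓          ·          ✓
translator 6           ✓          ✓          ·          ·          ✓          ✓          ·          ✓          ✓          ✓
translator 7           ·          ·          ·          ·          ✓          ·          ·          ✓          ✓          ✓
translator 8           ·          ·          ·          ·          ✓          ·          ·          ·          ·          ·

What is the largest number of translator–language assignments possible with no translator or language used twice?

One maximum matching: translator 1–language F, translator 2–language E, translator 3–language D, translator 4–language G, translator 5–language H, translator 6–language B, translator 7–language J.
The set {translator 2, translator 8} has only 1 neighbour ({language E}), so by Hall's theorem at most 7 of the 8 translators can be matched.

7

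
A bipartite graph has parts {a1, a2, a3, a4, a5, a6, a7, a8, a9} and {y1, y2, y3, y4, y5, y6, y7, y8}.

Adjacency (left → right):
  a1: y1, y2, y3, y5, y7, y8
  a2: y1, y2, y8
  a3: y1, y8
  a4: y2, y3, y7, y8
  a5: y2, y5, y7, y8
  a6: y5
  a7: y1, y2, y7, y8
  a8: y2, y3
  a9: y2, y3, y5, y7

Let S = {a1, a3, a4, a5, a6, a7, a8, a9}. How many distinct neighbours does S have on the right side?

The union of neighbours of {a1, a3, a4, a5, a6, a7, a8, a9} is {y1, y2, y3, y5, y7, y8}, which has 6 elements.
Since |N(S)| = 6 < |S| = 8, Hall's condition fails for this subset.

6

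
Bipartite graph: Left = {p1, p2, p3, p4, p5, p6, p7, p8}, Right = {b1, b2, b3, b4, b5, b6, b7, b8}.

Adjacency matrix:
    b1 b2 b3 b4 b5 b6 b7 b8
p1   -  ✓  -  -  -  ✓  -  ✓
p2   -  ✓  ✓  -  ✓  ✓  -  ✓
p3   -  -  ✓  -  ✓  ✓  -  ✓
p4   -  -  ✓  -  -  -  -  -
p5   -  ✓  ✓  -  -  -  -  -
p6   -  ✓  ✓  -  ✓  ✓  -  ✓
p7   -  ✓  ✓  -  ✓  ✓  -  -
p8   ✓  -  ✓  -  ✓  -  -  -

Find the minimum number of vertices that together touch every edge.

6

A maximum matching has 6 edges (e.g. p1–b6, p2–b5, p3–b8, p4–b3, p5–b2, p8–b1).
By König's theorem the minimum vertex cover has the same size. One such cover is {p8, b2, b3, b5, b6, b8}.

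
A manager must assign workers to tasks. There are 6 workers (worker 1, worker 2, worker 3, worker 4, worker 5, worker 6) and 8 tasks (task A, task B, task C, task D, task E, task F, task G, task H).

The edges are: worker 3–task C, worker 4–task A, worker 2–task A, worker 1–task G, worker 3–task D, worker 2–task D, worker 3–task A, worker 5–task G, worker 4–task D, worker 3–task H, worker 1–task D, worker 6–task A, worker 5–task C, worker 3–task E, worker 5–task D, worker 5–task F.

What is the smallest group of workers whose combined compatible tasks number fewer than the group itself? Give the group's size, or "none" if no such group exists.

3

Take S = {worker 2, worker 4, worker 6}. Its neighbourhood is {task A, task D}, so |N(S)| = 2 < |S| = 3.
Every subset of size less than 3 has at least as many neighbours as members, so 3 is the minimum.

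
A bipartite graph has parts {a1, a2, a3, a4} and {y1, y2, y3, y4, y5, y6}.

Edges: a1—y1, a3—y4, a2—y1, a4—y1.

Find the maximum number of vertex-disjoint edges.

One maximum matching: a1→y1, a3→y4.
The set {a1, a2, a4} has only 1 neighbour ({y1}), so by Hall's theorem at most 2 of the 4 left vertices can be matched.

2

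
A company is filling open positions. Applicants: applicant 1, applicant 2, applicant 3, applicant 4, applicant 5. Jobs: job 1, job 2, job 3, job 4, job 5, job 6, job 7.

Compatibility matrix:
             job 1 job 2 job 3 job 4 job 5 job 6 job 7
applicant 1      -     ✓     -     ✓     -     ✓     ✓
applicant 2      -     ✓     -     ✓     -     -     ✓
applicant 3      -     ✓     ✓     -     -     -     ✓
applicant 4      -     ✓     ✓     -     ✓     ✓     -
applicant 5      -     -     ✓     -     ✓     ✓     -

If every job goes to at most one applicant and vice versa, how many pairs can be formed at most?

5

One maximum matching: applicant 1–job 4, applicant 2–job 7, applicant 3–job 2, applicant 4–job 6, applicant 5–job 3.
All 5 applicants are matched, so no larger matching exists.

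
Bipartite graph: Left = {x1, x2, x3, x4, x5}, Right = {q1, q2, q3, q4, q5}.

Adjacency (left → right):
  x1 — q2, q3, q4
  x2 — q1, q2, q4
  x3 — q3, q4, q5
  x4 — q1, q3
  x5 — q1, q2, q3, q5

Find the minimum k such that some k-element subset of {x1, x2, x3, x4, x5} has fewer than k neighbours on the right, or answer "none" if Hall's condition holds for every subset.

A matching saturating every left vertex exists, for instance x1→q4, x2→q1, x3→q5, x4→q3, x5→q2.
By Hall's marriage theorem, this means |N(S)| ≥ |S| for every subset S, so no violating subset exists.

none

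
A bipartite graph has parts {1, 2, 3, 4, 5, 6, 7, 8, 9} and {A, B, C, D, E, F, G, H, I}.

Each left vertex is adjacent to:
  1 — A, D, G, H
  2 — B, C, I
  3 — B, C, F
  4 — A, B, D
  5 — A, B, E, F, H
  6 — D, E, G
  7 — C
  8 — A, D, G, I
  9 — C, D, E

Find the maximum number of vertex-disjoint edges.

A valid assignment of size 9: 1–G, 2–I, 3–F, 4–B, 5–H, 6–D, 7–C, 8–A, 9–E.
All 9 left vertices are matched, so no larger matching exists.

9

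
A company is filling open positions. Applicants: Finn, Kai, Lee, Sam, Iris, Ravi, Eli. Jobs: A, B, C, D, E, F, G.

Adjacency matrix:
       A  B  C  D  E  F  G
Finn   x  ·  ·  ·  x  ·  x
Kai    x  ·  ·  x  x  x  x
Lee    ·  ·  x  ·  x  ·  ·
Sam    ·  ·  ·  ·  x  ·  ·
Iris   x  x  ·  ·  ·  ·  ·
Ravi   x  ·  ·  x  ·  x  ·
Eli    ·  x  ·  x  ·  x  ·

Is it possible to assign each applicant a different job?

A valid assignment of size 7: Finn-G, Kai-F, Lee-C, Sam-E, Iris-A, Ravi-D, Eli-B.
Every applicant is matched, so this is a perfect matching.

Yes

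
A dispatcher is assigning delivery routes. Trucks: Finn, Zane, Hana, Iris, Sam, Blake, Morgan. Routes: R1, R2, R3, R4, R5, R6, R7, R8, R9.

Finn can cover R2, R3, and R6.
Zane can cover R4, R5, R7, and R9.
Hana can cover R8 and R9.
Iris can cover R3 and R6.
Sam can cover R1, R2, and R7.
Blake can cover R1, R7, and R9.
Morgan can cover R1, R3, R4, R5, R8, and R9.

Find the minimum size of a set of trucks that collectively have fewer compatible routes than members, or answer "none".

none

A matching saturating every truck exists, for instance Finn→R3, Zane→R4, Hana→R8, Iris→R6, Sam→R2, Blake→R7, Morgan→R9.
By Hall's marriage theorem, this means |N(S)| ≥ |S| for every subset S, so no violating subset exists.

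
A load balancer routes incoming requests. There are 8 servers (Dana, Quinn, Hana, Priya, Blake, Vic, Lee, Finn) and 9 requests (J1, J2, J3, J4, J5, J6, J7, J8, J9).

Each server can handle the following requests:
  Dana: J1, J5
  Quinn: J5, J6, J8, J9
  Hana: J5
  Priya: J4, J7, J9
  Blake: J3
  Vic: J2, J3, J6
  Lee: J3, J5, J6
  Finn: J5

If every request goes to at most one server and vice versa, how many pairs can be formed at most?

7

For example, pair Dana→J1, Quinn→J9, Hana→J5, Priya→J7, Blake→J3, Vic→J2, Lee→J6.
The set {Hana, Finn} has only 1 neighbour ({J5}), so by Hall's theorem at most 7 of the 8 servers can be matched.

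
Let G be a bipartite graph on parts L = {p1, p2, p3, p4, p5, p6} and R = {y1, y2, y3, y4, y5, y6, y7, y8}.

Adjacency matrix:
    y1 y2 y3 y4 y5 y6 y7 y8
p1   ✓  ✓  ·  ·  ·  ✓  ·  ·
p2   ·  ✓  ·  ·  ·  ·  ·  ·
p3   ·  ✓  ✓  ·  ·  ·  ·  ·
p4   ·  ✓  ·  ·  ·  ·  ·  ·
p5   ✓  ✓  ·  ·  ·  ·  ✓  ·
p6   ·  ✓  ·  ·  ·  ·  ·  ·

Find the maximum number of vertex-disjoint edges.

A valid assignment of size 4: p1→y1, p2→y2, p3→y3, p5→y7.
The set {p2, p4, p6} has only 1 neighbour ({y2}), so by Hall's theorem at most 4 of the 6 left vertices can be matched.

4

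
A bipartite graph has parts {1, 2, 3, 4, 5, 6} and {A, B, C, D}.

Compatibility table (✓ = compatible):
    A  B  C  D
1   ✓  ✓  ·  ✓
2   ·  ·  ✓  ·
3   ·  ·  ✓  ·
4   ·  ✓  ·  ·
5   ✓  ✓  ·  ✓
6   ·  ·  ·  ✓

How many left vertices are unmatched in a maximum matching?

2

For example, pair 1→A, 2→C, 4→B, 5→D.
The set {1, 2, 3, 4, 5, 6} has only 4 neighbours ({A, B, C, D}), so by Hall's theorem at most 4 of the 6 left vertices can be matched.
That matches 4 of the 6, leaving 2 unmatched; no matching can do better.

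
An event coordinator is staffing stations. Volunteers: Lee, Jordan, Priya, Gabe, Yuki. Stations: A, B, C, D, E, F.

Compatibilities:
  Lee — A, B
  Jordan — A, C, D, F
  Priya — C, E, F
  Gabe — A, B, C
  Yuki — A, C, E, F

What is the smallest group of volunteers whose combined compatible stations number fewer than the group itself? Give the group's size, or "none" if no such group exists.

none

A matching saturating every volunteer exists, for instance Lee→A, Jordan→F, Priya→C, Gabe→B, Yuki→E.
By Hall's marriage theorem, this means |N(S)| ≥ |S| for every subset S, so no violating subset exists.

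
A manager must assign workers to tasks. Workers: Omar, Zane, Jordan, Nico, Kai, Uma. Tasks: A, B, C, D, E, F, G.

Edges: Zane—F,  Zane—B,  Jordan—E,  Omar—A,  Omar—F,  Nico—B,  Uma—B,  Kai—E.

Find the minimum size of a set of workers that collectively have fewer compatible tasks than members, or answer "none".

Take S = {Jordan, Kai}. Its neighbourhood is {E}, so |N(S)| = 1 < |S| = 2.
No single vertex violates Hall's condition since each has at least one neighbour, so 2 is the minimum.

2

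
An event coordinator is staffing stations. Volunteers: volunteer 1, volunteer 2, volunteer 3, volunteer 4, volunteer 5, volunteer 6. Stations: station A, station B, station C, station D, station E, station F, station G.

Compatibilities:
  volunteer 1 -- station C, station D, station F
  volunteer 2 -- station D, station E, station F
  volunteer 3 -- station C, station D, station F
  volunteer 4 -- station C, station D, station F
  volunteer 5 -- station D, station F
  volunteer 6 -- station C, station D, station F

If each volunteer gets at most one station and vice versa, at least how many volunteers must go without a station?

A valid assignment of size 4: volunteer 1→station F, volunteer 2→station E, volunteer 3→station C, volunteer 4→station D.
The set {volunteer 1, volunteer 3, volunteer 4, volunteer 5, volunteer 6} has only 3 neighbours ({station C, station D, station F}), so by Hall's theorem at most 4 of the 6 volunteers can be matched.
That matches 4 of the 6, leaving 2 unmatched; no matching can do better.

2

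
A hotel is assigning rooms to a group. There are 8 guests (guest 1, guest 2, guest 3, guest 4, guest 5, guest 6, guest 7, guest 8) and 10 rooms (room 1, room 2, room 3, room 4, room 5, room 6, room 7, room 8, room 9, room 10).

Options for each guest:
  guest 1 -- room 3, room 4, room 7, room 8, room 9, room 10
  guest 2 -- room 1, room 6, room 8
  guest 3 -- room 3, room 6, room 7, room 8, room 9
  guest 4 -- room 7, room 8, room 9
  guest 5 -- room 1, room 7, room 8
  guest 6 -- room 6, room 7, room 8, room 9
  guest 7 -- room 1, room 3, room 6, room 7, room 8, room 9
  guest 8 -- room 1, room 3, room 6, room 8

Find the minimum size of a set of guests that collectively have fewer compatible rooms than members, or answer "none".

7

Take S = {guest 2, guest 3, guest 4, guest 5, guest 6, guest 7, guest 8}. Its neighbourhood is {room 1, room 3, room 6, room 7, room 8, room 9}, so |N(S)| = 6 < |S| = 7.
Every subset of size less than 7 has at least as many neighbours as members, so 7 is the minimum.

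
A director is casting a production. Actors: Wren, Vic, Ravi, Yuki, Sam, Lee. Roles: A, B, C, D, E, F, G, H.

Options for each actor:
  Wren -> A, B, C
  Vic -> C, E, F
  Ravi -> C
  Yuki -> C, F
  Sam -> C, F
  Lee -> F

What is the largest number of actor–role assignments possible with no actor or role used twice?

4

One maximum matching: Wren–B, Vic–E, Ravi–C, Yuki–F.
The set {Ravi, Yuki, Sam, Lee} has only 2 neighbours ({C, F}), so by Hall's theorem at most 4 of the 6 actors can be matched.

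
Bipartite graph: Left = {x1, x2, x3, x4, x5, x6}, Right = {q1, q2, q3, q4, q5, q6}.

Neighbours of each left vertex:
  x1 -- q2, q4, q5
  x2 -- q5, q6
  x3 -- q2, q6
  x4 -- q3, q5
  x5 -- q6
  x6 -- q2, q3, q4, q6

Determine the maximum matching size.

For example, pair x1-q4, x2-q5, x3-q2, x4-q3, x5-q6.
The set {x1, x2, x3, x4, x5, x6} has only 5 neighbours ({q2, q3, q4, q5, q6}), so by Hall's theorem at most 5 of the 6 left vertices can be matched.

5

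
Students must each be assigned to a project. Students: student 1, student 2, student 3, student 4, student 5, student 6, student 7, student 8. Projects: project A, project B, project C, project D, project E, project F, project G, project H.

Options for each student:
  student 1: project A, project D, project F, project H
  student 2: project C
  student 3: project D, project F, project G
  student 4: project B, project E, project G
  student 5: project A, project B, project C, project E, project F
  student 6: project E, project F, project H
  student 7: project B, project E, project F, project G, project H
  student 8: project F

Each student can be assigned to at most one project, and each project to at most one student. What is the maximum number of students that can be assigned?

For example, pair student 1→project D, student 2→project C, student 3→project G, student 4→project B, student 5→project A, student 6→project H, student 7→project E, student 8→project F.
This saturates every student, so 8 is the maximum.

8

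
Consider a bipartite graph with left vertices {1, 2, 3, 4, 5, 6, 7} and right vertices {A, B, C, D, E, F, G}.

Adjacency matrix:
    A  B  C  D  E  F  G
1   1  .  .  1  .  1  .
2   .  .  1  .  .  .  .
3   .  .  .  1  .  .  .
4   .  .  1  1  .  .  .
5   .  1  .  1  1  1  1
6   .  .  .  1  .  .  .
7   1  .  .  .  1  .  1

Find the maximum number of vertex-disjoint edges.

For example, pair 1–F, 2–C, 3–D, 5–G, 7–E.
The set {2, 3, 4, 6} has only 2 neighbours ({C, D}), so by Hall's theorem at most 5 of the 7 left vertices can be matched.

5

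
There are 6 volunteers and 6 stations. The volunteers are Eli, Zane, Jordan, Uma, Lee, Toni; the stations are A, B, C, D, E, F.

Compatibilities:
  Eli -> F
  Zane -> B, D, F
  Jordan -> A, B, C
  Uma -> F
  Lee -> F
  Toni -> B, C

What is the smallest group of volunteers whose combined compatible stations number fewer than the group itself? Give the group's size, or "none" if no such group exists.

Take S = {Eli, Uma}. Its neighbourhood is {F}, so |N(S)| = 1 < |S| = 2.
No single vertex violates Hall's condition since each has at least one neighbour, so 2 is the minimum.

2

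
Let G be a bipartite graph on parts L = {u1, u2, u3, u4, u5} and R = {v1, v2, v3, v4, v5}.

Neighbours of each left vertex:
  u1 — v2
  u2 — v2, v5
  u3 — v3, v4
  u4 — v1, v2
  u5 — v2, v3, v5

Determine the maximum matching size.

5

For example, pair u1→v2, u2→v5, u3→v4, u4→v1, u5→v3.
This saturates every left vertex, so 5 is the maximum.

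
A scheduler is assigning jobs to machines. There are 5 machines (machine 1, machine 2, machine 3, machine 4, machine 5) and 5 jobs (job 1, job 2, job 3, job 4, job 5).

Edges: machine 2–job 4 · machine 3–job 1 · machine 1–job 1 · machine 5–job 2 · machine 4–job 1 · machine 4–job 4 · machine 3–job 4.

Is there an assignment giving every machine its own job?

No

The set {machine 1, machine 2, machine 3, machine 4} has only 2 neighbours ({job 1, job 4}), so by Hall's theorem at most 3 of the 5 machines can be matched.
Hence no matching covers every machine.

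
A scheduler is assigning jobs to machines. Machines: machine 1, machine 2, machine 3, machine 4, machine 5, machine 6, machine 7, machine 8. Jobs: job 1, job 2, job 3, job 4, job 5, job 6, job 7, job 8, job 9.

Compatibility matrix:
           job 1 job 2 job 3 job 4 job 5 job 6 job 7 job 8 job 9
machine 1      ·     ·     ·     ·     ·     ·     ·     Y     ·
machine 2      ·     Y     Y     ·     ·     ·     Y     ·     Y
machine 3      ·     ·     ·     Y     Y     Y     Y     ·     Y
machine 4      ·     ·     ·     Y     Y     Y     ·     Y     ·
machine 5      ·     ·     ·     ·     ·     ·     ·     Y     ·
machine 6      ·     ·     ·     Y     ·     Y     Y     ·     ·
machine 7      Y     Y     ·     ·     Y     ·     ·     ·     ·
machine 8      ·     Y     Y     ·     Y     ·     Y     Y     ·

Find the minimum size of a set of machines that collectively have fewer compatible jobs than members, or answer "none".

2

Take S = {machine 1, machine 5}. Its neighbourhood is {job 8}, so |N(S)| = 1 < |S| = 2.
No single vertex violates Hall's condition since each has at least one neighbour, so 2 is the minimum.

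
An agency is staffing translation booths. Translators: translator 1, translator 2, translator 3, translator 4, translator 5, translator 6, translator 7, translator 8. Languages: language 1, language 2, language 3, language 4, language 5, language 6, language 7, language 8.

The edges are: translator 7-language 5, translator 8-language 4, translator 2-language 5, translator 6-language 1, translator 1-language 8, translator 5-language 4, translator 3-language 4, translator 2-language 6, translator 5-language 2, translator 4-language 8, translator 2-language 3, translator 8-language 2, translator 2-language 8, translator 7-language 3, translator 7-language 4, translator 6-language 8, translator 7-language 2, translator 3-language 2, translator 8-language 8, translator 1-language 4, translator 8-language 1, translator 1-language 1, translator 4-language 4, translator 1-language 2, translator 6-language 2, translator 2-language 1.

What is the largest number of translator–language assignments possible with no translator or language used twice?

One maximum matching: translator 1→language 1, translator 2→language 6, translator 3→language 4, translator 4→language 8, translator 5→language 2, translator 7→language 3.
The set {translator 1, translator 3, translator 4, translator 5, translator 6, translator 8} has only 4 neighbours ({language 1, language 2, language 4, language 8}), so by Hall's theorem at most 6 of the 8 translators can be matched.

6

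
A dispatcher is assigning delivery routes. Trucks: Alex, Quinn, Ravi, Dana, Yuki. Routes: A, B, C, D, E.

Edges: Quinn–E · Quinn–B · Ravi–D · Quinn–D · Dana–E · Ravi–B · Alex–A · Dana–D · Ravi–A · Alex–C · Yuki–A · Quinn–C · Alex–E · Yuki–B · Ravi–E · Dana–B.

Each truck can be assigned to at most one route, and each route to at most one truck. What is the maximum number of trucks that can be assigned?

5

One maximum matching: Alex–A, Quinn–C, Ravi–D, Dana–E, Yuki–B.
All 5 trucks are matched, so no larger matching exists.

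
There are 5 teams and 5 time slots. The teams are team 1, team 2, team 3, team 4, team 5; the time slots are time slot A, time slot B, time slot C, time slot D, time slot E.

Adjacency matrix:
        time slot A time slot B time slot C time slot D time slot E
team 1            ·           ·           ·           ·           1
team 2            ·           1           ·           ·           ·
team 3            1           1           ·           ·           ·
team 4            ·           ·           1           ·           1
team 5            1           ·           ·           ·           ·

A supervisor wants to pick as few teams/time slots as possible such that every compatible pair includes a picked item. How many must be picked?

A maximum matching has 4 edges (e.g. team 1–time slot E, team 2–time slot B, team 3–time slot A, team 4–time slot C).
By König's theorem the minimum vertex cover has the same size. One such cover is {team 1, team 4, time slot A, time slot B}.

4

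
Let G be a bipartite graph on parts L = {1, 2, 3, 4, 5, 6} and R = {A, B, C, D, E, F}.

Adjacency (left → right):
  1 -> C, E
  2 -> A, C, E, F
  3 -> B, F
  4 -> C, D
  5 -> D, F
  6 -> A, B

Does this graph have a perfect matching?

Yes

One maximum matching: 1–E, 2–A, 3–F, 4–C, 5–D, 6–B.
All 6 left vertices are covered.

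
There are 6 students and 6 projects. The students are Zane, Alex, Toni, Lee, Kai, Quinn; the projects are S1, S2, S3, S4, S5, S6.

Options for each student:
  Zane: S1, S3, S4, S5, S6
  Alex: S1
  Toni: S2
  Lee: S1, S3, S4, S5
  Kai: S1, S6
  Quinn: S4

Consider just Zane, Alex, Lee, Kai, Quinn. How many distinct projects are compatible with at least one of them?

The union of neighbours of {Zane, Alex, Lee, Kai, Quinn} is {S1, S3, S4, S5, S6}, which has 5 elements.
Since |N(S)| = 5 ≥ |S| = 5, Hall's condition holds for this subset.

5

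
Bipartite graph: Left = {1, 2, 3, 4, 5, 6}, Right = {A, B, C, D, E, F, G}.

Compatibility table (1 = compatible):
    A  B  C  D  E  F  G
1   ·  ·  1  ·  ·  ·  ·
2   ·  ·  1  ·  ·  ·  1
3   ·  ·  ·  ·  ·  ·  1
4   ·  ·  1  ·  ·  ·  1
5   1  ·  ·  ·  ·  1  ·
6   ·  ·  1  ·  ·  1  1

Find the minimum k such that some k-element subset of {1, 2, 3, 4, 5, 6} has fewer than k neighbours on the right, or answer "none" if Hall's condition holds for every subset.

Take S = {1, 2, 3}. Its neighbourhood is {C, G}, so |N(S)| = 2 < |S| = 3.
Every subset of size less than 3 has at least as many neighbours as members, so 3 is the minimum.

3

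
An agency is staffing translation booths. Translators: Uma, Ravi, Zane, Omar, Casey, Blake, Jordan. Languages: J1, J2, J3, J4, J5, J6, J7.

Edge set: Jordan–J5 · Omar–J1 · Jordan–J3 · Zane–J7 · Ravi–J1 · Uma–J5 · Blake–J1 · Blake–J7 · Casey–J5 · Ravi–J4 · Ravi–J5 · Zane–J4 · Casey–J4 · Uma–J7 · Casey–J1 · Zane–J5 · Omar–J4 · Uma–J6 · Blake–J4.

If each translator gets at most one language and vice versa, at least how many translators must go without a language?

One maximum matching: Uma→J6, Ravi→J1, Zane→J7, Omar→J4, Casey→J5, Jordan→J3.
The set {Ravi, Zane, Omar, Casey, Blake} has only 4 neighbours ({J1, J4, J5, J7}), so by Hall's theorem at most 6 of the 7 translators can be matched.
That matches 6 of the 7, leaving 1 unmatched; no matching can do better.

1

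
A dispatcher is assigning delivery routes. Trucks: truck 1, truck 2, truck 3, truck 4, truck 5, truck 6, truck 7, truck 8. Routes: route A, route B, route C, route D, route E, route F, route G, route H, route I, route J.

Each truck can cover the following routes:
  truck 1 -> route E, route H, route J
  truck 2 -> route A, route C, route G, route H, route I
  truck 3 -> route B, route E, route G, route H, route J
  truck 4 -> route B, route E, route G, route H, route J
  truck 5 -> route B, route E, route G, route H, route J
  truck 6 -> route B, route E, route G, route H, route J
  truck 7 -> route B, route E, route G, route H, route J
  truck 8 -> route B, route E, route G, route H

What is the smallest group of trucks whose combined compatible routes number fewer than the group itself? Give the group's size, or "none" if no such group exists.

Take S = {truck 1, truck 3, truck 4, truck 5, truck 6, truck 7}. Its neighbourhood is {route B, route E, route G, route H, route J}, so |N(S)| = 5 < |S| = 6.
Every subset of size less than 6 has at least as many neighbours as members, so 6 is the minimum.

6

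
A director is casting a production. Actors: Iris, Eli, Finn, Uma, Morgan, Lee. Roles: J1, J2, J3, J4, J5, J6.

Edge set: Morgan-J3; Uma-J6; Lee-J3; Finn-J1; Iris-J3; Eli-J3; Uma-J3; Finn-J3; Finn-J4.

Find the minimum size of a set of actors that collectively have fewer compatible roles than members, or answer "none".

Take S = {Iris, Eli}. Its neighbourhood is {J3}, so |N(S)| = 1 < |S| = 2.
No single vertex violates Hall's condition since each has at least one neighbour, so 2 is the minimum.

2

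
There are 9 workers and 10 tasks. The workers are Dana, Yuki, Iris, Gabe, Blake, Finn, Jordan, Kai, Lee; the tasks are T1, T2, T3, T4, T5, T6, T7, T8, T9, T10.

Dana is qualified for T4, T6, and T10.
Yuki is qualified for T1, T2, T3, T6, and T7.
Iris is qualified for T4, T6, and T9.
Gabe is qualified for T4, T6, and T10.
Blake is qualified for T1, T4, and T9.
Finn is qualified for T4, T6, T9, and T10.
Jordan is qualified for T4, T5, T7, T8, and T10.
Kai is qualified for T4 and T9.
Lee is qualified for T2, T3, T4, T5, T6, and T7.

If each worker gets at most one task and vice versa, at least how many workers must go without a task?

1

For example, pair Dana→T10, Yuki→T3, Iris→T6, Gabe→T4, Blake→T1, Finn→T9, Jordan→T5, Lee→T7.
The set {Dana, Iris, Gabe, Finn, Kai} has only 4 neighbours ({T10, T4, T6, T9}), so by Hall's theorem at most 8 of the 9 workers can be matched.
That matches 8 of the 9, leaving 1 unmatched; no matching can do better.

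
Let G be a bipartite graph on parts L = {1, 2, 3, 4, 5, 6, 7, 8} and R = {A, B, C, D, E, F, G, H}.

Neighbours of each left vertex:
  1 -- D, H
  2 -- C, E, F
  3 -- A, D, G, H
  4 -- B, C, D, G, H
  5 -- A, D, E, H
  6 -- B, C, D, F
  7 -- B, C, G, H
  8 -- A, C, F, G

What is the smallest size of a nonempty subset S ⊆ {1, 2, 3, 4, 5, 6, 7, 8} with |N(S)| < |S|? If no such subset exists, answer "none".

A matching saturating every left vertex exists, for instance 1→H, 2→E, 3→A, 4→G, 5→D, 6→B, 7→C, 8→F.
By Hall's marriage theorem, this means |N(S)| ≥ |S| for every subset S, so no violating subset exists.

none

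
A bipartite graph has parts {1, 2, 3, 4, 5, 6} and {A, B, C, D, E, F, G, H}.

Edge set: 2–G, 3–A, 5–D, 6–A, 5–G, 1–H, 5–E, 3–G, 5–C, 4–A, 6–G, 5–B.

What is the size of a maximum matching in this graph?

One maximum matching: 1→H, 2→G, 3→A, 5→E.
The set {2, 3, 4, 6} has only 2 neighbours ({A, G}), so by Hall's theorem at most 4 of the 6 left vertices can be matched.

4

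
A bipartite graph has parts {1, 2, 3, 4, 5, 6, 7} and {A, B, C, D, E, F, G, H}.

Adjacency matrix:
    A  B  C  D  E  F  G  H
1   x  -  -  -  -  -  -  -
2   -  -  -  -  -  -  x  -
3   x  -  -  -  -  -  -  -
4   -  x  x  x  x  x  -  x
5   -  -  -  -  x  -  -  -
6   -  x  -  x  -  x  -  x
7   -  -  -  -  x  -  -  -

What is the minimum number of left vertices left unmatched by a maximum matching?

For example, pair 1–A, 2–G, 4–H, 5–E, 6–B.
The set {1, 3, 5, 7} has only 2 neighbours ({A, E}), so by Hall's theorem at most 5 of the 7 left vertices can be matched.
That matches 5 of the 7, leaving 2 unmatched; no matching can do better.

2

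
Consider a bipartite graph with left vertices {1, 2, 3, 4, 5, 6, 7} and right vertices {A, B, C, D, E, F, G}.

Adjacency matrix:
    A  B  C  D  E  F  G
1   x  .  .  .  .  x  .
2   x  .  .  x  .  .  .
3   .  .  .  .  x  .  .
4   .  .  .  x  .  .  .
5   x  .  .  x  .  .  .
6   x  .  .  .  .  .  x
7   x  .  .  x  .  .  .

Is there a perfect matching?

The set {2, 4, 5, 7} has only 2 neighbours ({A, D}), so by Hall's theorem at most 5 of the 7 left vertices can be matched.
Hence no matching covers every left vertex.

No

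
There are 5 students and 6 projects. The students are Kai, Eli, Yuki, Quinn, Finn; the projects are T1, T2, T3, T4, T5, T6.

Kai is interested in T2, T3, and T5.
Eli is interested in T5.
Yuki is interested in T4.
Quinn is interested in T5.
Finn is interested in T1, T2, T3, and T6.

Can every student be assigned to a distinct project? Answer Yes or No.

No

The set {Eli, Quinn} has only 1 neighbour ({T5}), so by Hall's theorem at most 4 of the 5 students can be matched.
Hence no matching covers every student.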